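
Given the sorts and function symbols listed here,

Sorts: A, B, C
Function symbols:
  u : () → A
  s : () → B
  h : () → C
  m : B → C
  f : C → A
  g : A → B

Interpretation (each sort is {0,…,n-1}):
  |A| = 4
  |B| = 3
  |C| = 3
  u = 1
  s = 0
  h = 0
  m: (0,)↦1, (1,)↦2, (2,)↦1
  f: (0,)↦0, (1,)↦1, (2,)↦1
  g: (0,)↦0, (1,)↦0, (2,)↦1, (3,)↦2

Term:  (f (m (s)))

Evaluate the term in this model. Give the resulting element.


  s = 0
  (m (s)) = m(0,) = 1
  (f (m (s))) = f(1,) = 1

value = 1


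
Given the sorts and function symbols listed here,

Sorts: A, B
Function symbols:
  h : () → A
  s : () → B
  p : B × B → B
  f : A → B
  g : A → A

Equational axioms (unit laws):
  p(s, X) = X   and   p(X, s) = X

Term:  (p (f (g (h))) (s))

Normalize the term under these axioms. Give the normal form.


1. (p (f (g (h))) (s))  →  (f (g (h)))

normal form = (f (g (h)))


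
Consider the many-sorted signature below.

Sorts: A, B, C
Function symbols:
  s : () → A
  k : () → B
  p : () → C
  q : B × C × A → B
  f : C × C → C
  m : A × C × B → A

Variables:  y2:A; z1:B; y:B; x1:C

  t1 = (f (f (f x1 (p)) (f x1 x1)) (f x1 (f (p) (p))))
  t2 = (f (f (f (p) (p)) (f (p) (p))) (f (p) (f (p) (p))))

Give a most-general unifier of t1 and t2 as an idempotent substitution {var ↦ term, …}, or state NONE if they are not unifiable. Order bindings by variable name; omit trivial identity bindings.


{x1 ↦ (p)}


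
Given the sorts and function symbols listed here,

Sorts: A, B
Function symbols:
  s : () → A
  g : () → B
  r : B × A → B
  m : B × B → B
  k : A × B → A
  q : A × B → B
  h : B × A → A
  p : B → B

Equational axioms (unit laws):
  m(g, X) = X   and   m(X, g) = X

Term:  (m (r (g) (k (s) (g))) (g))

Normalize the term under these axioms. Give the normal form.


1. (m (r (g) (k (s) (g))) (g))  →  (r (g) (k (s) (g)))

normal form = (r (g) (k (s) (g)))


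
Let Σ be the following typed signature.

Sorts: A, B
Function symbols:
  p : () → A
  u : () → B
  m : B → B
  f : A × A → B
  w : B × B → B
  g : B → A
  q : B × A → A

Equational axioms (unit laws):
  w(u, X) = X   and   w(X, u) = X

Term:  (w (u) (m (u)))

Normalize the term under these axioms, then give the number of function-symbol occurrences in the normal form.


1. (w (u) (m (u)))  →  (m (u))
normal form: (m (u))

size = 2


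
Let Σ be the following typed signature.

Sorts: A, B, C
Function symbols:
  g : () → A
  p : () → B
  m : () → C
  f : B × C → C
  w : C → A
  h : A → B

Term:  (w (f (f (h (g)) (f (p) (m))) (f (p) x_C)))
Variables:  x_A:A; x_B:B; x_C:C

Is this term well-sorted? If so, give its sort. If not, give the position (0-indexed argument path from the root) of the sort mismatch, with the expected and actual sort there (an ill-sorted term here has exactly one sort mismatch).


ill-sorted at position [0, 0]: expected B, got C

        (g) : A
      (h (g)) : B
        (p) : B
        (m) : C
      (f (p) (m)) : C
    (f (h (g)) (f (p) (m))) : C
      (p) : B
      x_C : C
    (f (p) x_C) : C
  (f (f (h (g)) (f (p) (m))) (f (p) x_C)) : ✗ arg 0 at [0, 0] has sort C, expected B


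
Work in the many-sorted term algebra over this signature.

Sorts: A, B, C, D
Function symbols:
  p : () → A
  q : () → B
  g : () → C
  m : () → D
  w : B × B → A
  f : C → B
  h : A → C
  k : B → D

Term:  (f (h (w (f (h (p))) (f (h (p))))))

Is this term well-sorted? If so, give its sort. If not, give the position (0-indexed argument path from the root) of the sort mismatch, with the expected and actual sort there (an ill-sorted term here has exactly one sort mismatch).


          (p) : A
        (h (p)) : C
      (f (h (p))) : B
          (p) : A
        (h (p)) : C
      (f (h (p))) : B
    (w (f (h (p))) (f (h (p)))) : A
  (h (w (f (h (p))) (f (h (p))))) : C
(f (h (w (f (h (p))) (f (h (p)))))) : B

well-sorted; sort = B


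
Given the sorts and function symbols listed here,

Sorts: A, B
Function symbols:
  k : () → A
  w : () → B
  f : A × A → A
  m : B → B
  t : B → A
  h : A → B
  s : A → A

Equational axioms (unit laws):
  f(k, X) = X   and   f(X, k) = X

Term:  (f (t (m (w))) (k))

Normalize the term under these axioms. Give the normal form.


normal form = (t (m (w)))

1. (f (t (m (w))) (k))  →  (t (m (w)))


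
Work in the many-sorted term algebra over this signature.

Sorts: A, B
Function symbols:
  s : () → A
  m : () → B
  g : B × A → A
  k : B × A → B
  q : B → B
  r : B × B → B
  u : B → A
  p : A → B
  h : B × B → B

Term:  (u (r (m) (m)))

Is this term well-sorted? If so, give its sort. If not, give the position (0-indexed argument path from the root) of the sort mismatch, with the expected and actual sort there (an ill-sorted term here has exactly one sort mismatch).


well-sorted; sort = A

    (m) : B
    (m) : B
  (r (m) (m)) : B
(u (r (m) (m))) : A


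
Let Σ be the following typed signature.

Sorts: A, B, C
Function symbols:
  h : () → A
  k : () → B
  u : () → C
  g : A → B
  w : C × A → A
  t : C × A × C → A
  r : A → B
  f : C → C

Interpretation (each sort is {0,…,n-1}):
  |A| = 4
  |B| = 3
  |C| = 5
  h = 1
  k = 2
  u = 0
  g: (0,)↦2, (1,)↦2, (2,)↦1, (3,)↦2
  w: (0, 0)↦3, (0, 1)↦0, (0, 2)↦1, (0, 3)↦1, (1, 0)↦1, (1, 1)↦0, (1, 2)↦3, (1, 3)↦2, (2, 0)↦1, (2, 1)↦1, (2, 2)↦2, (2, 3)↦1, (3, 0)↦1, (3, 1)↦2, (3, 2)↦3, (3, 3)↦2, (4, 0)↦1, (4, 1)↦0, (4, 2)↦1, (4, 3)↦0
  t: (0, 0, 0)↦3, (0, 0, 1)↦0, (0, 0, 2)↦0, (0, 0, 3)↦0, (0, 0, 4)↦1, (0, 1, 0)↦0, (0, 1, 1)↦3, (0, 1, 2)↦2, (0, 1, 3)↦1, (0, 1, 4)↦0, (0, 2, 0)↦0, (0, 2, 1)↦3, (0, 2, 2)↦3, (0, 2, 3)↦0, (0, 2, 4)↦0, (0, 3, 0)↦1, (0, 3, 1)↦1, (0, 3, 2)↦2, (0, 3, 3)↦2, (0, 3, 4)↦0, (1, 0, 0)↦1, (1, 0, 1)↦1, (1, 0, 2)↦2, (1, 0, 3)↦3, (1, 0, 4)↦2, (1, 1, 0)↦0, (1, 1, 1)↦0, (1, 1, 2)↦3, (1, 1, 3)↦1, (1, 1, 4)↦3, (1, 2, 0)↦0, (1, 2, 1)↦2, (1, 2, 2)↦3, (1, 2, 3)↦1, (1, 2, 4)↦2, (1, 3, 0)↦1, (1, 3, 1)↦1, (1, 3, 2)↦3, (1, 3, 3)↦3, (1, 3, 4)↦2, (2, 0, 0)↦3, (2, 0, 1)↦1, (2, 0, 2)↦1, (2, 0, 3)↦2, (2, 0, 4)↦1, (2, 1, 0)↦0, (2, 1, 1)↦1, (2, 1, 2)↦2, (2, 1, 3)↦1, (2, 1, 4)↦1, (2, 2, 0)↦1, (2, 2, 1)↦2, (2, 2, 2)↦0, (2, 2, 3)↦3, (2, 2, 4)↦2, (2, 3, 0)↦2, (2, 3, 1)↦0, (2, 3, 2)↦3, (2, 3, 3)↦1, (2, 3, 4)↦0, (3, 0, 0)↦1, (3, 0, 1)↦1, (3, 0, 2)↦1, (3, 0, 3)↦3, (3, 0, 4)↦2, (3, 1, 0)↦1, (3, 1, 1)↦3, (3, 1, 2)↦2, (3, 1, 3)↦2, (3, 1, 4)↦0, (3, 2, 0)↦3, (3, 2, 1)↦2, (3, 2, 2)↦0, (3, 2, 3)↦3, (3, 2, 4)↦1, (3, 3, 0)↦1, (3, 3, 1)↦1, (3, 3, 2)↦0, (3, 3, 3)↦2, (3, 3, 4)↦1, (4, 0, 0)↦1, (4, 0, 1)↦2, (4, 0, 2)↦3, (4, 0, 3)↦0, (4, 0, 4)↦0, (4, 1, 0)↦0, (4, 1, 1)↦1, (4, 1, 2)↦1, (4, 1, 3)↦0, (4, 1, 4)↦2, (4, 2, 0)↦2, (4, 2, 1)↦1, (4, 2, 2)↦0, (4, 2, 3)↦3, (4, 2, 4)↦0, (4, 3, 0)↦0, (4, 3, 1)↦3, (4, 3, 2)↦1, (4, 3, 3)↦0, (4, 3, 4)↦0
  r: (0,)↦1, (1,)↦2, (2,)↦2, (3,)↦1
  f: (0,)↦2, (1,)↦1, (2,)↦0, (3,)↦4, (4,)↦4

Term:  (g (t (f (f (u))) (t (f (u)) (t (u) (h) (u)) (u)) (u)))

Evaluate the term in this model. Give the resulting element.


value = 2

  u = 0
  (f (u)) = f(0,) = 2
  (f (f (u))) = f(2,) = 0
  u = 0
  (f (u)) = f(0,) = 2
  u = 0
  h = 1
  u = 0
  (t (u) (h) (u)) = t(0, 1, 0) = 0
  u = 0
  (t (f (u)) (t (u) (h) (u)) (u)) = t(2, 0, 0) = 3
  u = 0
  (t (f (f (u))) (t (f (u)) (t (u) (h) (u)) (u)) (u)) = t(0, 3, 0) = 1
  (g (t (f (f (u))) (t (f (u)) (t (u) (h) (u)) (u)) (u))) = g(1,) = 2


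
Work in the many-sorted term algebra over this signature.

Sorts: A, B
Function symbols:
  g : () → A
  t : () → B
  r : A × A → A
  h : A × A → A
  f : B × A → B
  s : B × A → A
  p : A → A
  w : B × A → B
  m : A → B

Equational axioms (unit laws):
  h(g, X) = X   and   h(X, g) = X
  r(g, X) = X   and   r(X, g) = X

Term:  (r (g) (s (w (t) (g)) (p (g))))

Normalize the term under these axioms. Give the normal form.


normal form = (s (w (t) (g)) (p (g)))

1. (r (g) (s (w (t) (g)) (p (g))))  →  (s (w (t) (g)) (p (g)))


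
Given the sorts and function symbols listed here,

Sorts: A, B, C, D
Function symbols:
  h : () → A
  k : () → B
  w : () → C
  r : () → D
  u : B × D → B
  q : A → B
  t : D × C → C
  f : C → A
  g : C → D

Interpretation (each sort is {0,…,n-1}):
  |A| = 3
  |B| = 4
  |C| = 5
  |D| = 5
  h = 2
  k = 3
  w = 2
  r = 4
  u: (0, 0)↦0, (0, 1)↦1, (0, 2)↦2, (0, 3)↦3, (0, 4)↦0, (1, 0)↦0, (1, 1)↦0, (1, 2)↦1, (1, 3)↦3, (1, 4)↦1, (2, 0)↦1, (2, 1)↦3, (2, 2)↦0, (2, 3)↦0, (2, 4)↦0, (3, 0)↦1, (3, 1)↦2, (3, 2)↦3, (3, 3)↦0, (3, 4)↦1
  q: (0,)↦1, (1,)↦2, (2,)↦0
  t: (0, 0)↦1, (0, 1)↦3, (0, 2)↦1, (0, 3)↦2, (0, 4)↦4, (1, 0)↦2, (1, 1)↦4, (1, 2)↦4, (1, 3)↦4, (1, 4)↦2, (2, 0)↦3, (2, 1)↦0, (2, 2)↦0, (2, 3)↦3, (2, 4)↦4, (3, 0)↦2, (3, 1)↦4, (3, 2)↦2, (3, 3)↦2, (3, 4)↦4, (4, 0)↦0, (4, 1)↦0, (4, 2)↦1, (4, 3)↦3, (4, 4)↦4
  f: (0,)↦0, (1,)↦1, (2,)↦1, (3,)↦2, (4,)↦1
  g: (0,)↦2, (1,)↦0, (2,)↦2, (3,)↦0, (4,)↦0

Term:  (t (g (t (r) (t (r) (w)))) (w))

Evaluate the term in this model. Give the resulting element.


  r = 4
  r = 4
  w = 2
  (t (r) (w)) = t(4, 2) = 1
  (t (r) (t (r) (w))) = t(4, 1) = 0
  (g (t (r) (t (r) (w)))) = g(0,) = 2
  w = 2
  (t (g (t (r) (t (r) (w)))) (w)) = t(2, 2) = 0

value = 0


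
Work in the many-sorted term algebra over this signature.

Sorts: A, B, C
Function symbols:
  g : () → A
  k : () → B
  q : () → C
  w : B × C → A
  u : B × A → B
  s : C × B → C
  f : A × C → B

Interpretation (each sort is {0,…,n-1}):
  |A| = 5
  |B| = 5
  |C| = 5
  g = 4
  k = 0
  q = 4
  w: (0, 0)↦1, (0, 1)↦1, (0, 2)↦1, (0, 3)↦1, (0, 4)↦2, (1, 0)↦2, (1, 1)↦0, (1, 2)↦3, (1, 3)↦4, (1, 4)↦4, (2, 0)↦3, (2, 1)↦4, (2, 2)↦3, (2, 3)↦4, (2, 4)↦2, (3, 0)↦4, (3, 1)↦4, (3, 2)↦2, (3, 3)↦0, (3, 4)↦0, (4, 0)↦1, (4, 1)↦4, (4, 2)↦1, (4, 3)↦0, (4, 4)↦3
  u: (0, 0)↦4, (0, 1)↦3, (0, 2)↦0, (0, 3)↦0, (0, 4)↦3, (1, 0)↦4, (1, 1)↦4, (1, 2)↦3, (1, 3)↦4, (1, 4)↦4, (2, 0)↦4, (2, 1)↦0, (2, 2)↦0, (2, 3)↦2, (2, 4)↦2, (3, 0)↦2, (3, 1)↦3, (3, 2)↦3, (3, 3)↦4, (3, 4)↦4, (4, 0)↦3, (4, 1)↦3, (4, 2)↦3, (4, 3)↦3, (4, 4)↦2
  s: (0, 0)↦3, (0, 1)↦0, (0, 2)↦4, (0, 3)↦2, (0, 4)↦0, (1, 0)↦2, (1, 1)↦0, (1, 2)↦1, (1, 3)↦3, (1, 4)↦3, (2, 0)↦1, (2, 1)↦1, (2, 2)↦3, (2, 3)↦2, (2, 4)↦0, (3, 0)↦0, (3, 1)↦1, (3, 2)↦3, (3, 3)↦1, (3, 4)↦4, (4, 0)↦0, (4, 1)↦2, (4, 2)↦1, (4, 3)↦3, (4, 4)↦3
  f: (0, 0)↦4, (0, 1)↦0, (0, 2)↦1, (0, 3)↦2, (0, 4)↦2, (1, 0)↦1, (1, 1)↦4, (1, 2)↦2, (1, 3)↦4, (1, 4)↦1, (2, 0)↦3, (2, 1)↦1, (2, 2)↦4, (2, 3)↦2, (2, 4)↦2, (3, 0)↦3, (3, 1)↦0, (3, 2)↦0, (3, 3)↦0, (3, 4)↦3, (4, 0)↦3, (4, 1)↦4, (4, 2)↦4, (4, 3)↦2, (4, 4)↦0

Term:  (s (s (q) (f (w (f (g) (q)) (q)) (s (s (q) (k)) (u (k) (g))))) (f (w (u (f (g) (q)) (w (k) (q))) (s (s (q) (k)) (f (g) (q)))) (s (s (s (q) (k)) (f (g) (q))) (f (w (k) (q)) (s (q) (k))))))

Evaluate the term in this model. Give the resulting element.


  q = 4
  g = 4
  q = 4
  (f (g) (q)) = f(4, 4) = 0
  q = 4
  (w (f (g) (q)) (q)) = w(0, 4) = 2
  q = 4
  k = 0
  (s (q) (k)) = s(4, 0) = 0
  k = 0
  g = 4
  (u (k) (g)) = u(0, 4) = 3
  (s (s (q) (k)) (u (k) (g))) = s(0, 3) = 2
  (f (w (f (g) (q)) (q)) (s (s (q) (k)) (u (k) (g)))) = f(2, 2) = 4
  (s (q) (f (w (f (g) (q)) (q)) (s (s (q) (k)) (u (k) (g))))) = s(4, 4) = 3
  g = 4
  q = 4
  (f (g) (q)) = f(4, 4) = 0
  k = 0
  q = 4
  (w (k) (q)) = w(0, 4) = 2
  (u (f (g) (q)) (w (k) (q))) = u(0, 2) = 0
  q = 4
  k = 0
  (s (q) (k)) = s(4, 0) = 0
  g = 4
  q = 4
  (f (g) (q)) = f(4, 4) = 0
  (s (s (q) (k)) (f (g) (q))) = s(0, 0) = 3
  (w (u (f (g) (q)) (w (k) (q))) (s (s (q) (k)) (f (g) (q)))) = w(0, 3) = 1
  q = 4
  k = 0
  (s (q) (k)) = s(4, 0) = 0
  g = 4
  q = 4
  (f (g) (q)) = f(4, 4) = 0
  (s (s (q) (k)) (f (g) (q))) = s(0, 0) = 3
  k = 0
  q = 4
  (w (k) (q)) = w(0, 4) = 2
  q = 4
  k = 0
  (s (q) (k)) = s(4, 0) = 0
  (f (w (k) (q)) (s (q) (k))) = f(2, 0) = 3
  (s (s (s (q) (k)) (f (g) (q))) (f (w (k) (q)) (s (q) (k)))) = s(3, 3) = 1
  (f (w (u (f (g) (q)) (w (k) (q))) (s (s (q) (k)) (f (g) (q)))) (s (s (s (q) (k)) (f (g) (q))) (f (w (k) (q)) (s (q) (k))))) = f(1, 1) = 4
  (s (s (q) (f (w (f (g) (q)) (q)) (s (s (q) (k)) (u (k) (g))))) (f (w (u (f (g) (q)) (w (k) (q))) (s (s (q) (k)) (f (g) (q)))) (s (s (s (q) (k)) (f (g) (q))) (f (w (k) (q)) (s (q) (k)))))) = s(3, 4) = 4

value = 4


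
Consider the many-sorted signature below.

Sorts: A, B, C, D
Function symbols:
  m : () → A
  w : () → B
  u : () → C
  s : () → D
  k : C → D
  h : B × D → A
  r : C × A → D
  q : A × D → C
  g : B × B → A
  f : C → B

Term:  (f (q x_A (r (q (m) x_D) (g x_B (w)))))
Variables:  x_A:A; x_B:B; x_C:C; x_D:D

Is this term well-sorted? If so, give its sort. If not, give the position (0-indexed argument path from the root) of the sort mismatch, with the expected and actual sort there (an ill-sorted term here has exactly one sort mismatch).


well-sorted; sort = B

    x_A : A
        (m) : A
        x_D : D
      (q (m) x_D) : C
        x_B : B
        (w) : B
      (g x_B (w)) : A
    (r (q (m) x_D) (g x_B (w))) : D
  (q x_A (r (q (m) x_D) (g x_B (w)))) : C
(f (q x_A (r (q (m) x_D) (g x_B (w))))) : B


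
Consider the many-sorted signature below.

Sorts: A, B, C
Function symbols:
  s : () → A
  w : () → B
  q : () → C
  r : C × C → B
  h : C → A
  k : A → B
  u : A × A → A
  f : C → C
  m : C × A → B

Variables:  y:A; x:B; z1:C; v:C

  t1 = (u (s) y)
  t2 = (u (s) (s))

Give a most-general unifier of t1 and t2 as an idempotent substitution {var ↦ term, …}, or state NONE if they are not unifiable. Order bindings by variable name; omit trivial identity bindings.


{y ↦ (s)}


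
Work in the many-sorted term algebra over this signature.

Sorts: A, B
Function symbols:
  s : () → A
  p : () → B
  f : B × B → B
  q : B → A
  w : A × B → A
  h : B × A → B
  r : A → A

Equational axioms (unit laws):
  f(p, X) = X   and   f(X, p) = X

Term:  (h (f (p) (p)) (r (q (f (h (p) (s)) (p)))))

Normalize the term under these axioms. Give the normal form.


1. (h (f (p) (p)) (r (q (f (h (p) (s)) (p)))))  →  (h (p) (r (q (f (h (p) (s)) (p)))))
2. (h (p) (r (q (f (h (p) (s)) (p)))))  →  (h (p) (r (q (h (p) (s)))))

normal form = (h (p) (r (q (h (p) (s)))))


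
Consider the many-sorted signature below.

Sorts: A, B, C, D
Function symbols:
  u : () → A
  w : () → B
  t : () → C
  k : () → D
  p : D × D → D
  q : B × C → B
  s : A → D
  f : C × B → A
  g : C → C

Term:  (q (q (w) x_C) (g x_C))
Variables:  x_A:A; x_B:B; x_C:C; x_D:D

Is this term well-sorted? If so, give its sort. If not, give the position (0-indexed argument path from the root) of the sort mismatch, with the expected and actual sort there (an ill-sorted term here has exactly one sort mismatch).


    (w) : B
    x_C : C
  (q (w) x_C) : B
    x_C : C
  (g x_C) : C
(q (q (w) x_C) (g x_C)) : B

well-sorted; sort = B


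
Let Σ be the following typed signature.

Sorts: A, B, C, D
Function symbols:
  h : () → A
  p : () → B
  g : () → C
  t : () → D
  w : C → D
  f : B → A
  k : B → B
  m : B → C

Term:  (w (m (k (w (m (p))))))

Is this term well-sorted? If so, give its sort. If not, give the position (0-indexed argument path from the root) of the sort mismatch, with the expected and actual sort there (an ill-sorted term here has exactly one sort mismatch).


          (p) : B
        (m (p)) : C
      (w (m (p))) : D
    (k (w (m (p)))) : ✗ arg 0 at [0, 0, 0] has sort D, expected B

ill-sorted at position [0, 0, 0]: expected B, got D


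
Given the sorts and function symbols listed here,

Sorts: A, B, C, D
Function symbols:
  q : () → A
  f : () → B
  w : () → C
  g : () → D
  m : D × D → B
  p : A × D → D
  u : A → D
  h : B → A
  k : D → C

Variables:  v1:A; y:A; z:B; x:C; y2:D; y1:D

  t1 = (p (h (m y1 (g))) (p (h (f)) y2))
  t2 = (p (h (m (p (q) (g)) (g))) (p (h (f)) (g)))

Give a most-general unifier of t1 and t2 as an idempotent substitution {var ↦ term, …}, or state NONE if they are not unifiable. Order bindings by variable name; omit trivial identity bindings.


{y1 ↦ (p (q) (g)), y2 ↦ (g)}


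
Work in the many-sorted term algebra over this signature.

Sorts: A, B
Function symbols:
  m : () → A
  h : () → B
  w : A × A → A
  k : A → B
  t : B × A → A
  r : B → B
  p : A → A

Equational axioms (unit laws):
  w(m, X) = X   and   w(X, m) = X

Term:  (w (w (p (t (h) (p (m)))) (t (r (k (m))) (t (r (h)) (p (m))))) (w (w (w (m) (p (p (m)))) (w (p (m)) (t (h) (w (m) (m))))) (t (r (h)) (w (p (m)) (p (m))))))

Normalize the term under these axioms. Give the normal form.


1. (w (w (p (t (h) (p (m)))) (t (r (k (m))) (t (r (h)) (p (m))))) (w (w (w (m) (p (p (m)))) (w (p (m)) (t (h) (w (m) (m))))) (t (r (h)) (w (p (m)) (p (m))))))  →  (w (w (p (t (h) (p (m)))) (t (r (k (m))) (t (r (h)) (p (m))))) (w (w (p (p (m))) (w (p (m)) (t (h) (w (m) (m))))) (t (r (h)) (w (p (m)) (p (m))))))
2. (w (w (p (t (h) (p (m)))) (t (r (k (m))) (t (r (h)) (p (m))))) (w (w (p (p (m))) (w (p (m)) (t (h) (w (m) (m))))) (t (r (h)) (w (p (m)) (p (m))))))  →  (w (w (p (t (h) (p (m)))) (t (r (k (m))) (t (r (h)) (p (m))))) (w (w (p (p (m))) (w (p (m)) (t (h) (m)))) (t (r (h)) (w (p (m)) (p (m))))))

normal form = (w (w (p (t (h) (p (m)))) (t (r (k (m))) (t (r (h)) (p (m))))) (w (w (p (p (m))) (w (p (m)) (t (h) (m)))) (t (r (h)) (w (p (m)) (p (m))))))


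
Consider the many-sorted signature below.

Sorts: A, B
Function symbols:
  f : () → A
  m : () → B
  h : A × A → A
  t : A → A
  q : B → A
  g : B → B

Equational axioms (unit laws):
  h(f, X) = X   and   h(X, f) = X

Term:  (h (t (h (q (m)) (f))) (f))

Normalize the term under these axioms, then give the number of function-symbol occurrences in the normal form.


size = 3

1. (h (t (h (q (m)) (f))) (f))  →  (t (h (q (m)) (f)))
2. (t (h (q (m)) (f)))  →  (t (q (m)))
normal form: (t (q (m)))


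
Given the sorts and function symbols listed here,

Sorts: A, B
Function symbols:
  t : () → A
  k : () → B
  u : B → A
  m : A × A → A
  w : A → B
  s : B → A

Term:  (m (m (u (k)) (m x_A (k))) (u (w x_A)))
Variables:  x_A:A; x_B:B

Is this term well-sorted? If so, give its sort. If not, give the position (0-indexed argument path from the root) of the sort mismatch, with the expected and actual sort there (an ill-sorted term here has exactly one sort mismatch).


      (k) : B
    (u (k)) : A
      x_A : A
      (k) : B
    (m x_A (k)) : ✗ arg 1 at [0, 1, 1] has sort B, expected A
      x_A : A
    (w x_A) : B
  (u (w x_A)) : A

ill-sorted at position [0, 1, 1]: expected A, got B


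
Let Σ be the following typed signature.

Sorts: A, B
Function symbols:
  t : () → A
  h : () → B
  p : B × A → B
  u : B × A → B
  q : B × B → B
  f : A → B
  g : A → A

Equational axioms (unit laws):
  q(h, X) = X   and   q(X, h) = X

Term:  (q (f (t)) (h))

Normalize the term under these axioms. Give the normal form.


1. (q (f (t)) (h))  →  (f (t))

normal form = (f (t))


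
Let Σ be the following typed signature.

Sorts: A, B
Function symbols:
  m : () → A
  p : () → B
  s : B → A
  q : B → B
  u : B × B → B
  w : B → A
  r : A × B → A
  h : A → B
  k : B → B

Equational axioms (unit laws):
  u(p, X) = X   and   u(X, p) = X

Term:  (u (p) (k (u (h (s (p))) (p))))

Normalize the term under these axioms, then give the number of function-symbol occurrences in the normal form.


size = 4

1. (u (p) (k (u (h (s (p))) (p))))  →  (k (u (h (s (p))) (p)))
2. (k (u (h (s (p))) (p)))  →  (k (h (s (p))))
normal form: (k (h (s (p))))


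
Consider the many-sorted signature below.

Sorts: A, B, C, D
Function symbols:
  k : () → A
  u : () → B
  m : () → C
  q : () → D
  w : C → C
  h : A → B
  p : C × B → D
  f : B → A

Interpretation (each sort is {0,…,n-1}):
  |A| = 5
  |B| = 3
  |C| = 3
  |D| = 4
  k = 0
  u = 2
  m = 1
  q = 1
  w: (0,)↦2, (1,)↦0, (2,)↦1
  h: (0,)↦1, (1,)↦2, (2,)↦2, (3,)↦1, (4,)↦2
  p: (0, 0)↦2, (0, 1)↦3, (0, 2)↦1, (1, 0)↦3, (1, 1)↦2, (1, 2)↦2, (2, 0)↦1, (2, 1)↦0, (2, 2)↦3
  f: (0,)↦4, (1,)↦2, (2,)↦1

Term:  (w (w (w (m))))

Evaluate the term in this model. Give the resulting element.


value = 1

  m = 1
  (w (m)) = w(1,) = 0
  (w (w (m))) = w(0,) = 2
  (w (w (w (m)))) = w(2,) = 1


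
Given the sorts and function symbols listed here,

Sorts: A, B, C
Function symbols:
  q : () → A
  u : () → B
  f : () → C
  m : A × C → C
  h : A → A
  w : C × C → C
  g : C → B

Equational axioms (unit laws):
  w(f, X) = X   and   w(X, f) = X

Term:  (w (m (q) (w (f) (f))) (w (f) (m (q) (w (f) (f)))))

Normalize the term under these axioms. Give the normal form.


1. (w (m (q) (w (f) (f))) (w (f) (m (q) (w (f) (f)))))  →  (w (m (q) (f)) (w (f) (m (q) (w (f) (f)))))
2. (w (m (q) (f)) (w (f) (m (q) (w (f) (f)))))  →  (w (m (q) (f)) (m (q) (w (f) (f))))
3. (w (m (q) (f)) (m (q) (w (f) (f))))  →  (w (m (q) (f)) (m (q) (f)))

normal form = (w (m (q) (f)) (m (q) (f)))


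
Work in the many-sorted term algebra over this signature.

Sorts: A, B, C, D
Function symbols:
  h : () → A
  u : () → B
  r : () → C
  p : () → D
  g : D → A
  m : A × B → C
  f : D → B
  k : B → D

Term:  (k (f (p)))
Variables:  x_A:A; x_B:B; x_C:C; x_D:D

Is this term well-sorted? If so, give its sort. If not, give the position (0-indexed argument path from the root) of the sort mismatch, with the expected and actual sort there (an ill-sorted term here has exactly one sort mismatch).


well-sorted; sort = D

    (p) : D
  (f (p)) : B
(k (f (p))) : D


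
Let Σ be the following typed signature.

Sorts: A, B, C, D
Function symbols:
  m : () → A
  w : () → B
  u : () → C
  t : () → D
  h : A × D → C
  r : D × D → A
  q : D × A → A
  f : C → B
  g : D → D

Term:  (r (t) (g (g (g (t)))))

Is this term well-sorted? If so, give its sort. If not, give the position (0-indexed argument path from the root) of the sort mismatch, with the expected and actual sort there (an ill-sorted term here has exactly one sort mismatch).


well-sorted; sort = A

  (t) : D
        (t) : D
      (g (t)) : D
    (g (g (t))) : D
  (g (g (g (t)))) : D
(r (t) (g (g (g (t))))) : A


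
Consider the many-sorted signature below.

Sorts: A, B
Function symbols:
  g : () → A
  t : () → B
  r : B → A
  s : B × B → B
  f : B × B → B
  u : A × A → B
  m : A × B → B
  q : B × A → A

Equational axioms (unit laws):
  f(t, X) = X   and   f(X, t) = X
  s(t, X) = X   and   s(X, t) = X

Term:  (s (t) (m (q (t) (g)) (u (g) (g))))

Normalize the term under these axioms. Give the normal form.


1. (s (t) (m (q (t) (g)) (u (g) (g))))  →  (m (q (t) (g)) (u (g) (g)))

normal form = (m (q (t) (g)) (u (g) (g)))


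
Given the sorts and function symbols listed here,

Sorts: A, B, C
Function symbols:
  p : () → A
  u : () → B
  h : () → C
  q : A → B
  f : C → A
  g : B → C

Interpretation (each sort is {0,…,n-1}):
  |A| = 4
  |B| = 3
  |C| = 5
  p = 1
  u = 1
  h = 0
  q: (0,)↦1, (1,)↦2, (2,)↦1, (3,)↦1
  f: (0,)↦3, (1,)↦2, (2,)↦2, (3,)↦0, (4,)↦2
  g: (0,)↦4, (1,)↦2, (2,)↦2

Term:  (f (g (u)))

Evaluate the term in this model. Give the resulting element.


value = 2

  u = 1
  (g (u)) = g(1,) = 2
  (f (g (u))) = f(2,) = 2


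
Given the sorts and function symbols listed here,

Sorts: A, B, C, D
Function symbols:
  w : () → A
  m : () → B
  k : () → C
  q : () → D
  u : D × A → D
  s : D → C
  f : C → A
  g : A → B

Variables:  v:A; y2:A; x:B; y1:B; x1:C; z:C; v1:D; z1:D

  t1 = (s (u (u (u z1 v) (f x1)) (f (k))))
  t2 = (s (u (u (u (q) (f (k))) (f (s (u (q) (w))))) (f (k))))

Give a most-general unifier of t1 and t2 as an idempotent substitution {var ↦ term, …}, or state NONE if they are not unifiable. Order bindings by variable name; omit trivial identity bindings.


{v ↦ (f (k)), x1 ↦ (s (u (q) (w))), z1 ↦ (q)}


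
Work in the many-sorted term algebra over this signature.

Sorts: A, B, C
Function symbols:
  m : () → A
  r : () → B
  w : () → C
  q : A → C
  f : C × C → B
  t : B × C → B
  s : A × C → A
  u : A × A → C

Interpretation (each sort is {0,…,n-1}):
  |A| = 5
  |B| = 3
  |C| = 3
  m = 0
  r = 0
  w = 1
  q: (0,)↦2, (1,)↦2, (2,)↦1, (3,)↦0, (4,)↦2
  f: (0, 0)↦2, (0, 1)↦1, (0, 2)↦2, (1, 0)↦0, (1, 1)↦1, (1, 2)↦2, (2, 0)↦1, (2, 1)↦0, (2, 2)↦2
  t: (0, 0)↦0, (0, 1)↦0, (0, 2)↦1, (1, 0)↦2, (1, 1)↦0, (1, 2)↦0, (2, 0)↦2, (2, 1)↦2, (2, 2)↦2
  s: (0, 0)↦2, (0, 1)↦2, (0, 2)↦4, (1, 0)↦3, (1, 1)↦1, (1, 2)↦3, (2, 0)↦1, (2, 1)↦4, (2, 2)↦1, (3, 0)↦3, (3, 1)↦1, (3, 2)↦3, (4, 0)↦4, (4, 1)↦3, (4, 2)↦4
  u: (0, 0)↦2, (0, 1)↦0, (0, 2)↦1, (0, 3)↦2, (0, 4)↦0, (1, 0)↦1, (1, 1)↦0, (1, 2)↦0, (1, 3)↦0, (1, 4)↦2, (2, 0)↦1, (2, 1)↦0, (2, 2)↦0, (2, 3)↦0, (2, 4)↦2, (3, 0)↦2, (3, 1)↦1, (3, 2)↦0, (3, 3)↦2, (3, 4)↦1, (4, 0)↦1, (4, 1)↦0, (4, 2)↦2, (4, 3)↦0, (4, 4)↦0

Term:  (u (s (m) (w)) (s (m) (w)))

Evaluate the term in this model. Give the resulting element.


value = 0

  m = 0
  w = 1
  (s (m) (w)) = s(0, 1) = 2
  m = 0
  w = 1
  (s (m) (w)) = s(0, 1) = 2
  (u (s (m) (w)) (s (m) (w))) = u(2, 2) = 0


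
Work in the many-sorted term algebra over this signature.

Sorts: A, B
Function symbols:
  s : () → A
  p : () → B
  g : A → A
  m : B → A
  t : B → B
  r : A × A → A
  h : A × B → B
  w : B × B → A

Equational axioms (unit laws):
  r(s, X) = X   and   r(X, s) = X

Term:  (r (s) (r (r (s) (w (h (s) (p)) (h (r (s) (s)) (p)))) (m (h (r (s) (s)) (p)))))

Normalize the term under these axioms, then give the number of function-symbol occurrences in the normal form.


1. (r (s) (r (r (s) (w (h (s) (p)) (h (r (s) (s)) (p)))) (m (h (r (s) (s)) (p)))))  →  (r (r (s) (w (h (s) (p)) (h (r (s) (s)) (p)))) (m (h (r (s) (s)) (p))))
2. (r (r (s) (w (h (s) (p)) (h (r (s) (s)) (p)))) (m (h (r (s) (s)) (p))))  →  (r (w (h (s) (p)) (h (r (s) (s)) (p))) (m (h (r (s) (s)) (p))))
3. (r (w (h (s) (p)) (h (r (s) (s)) (p))) (m (h (r (s) (s)) (p))))  →  (r (w (h (s) (p)) (h (s) (p))) (m (h (r (s) (s)) (p))))
4. (r (w (h (s) (p)) (h (s) (p))) (m (h (r (s) (s)) (p))))  →  (r (w (h (s) (p)) (h (s) (p))) (m (h (s) (p))))
normal form: (r (w (h (s) (p)) (h (s) (p))) (m (h (s) (p))))

size = 12


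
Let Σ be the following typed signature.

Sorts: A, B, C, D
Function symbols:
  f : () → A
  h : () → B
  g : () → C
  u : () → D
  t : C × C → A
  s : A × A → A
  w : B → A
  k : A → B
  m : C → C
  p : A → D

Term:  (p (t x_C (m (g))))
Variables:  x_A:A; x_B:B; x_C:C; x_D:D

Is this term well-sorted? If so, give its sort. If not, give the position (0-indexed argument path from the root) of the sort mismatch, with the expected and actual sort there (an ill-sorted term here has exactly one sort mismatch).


well-sorted; sort = D

    x_C : C
      (g) : C
    (m (g)) : C
  (t x_C (m (g))) : A
(p (t x_C (m (g)))) : D


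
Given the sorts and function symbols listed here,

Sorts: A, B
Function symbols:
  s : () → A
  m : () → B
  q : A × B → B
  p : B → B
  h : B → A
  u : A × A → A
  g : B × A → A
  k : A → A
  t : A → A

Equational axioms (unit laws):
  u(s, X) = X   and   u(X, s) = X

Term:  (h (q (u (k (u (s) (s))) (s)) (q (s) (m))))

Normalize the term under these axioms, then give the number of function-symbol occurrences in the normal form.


1. (h (q (u (k (u (s) (s))) (s)) (q (s) (m))))  →  (h (q (k (u (s) (s))) (q (s) (m))))
2. (h (q (k (u (s) (s))) (q (s) (m))))  →  (h (q (k (s)) (q (s) (m))))
normal form: (h (q (k (s)) (q (s) (m))))

size = 7


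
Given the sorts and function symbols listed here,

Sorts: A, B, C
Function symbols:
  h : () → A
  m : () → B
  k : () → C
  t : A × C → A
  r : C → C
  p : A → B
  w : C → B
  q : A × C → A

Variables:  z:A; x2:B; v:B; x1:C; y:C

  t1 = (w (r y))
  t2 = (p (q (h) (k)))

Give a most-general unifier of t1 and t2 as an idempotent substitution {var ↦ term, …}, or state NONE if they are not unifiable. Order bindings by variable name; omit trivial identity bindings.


NONE (not unifiable)

head clash or occurs-check failure — not unifiable


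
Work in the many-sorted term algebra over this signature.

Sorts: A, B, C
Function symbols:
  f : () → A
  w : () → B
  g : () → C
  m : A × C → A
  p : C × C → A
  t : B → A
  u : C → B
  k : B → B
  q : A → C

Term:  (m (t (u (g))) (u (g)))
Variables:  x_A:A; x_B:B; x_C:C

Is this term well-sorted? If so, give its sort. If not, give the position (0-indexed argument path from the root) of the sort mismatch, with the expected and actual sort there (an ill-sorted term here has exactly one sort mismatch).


ill-sorted at position [1]: expected C, got B

      (g) : C
    (u (g)) : B
  (t (u (g))) : A
    (g) : C
  (u (g)) : B
(m (t (u (g))) (u (g))) : ✗ arg 1 at [1] has sort B, expected C


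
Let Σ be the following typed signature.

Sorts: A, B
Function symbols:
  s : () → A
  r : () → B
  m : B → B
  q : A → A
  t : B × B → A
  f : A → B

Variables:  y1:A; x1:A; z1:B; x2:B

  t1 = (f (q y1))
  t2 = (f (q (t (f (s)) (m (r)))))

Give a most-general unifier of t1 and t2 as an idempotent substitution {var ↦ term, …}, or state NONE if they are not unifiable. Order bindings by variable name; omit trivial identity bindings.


{y1 ↦ (t (f (s)) (m (r)))}


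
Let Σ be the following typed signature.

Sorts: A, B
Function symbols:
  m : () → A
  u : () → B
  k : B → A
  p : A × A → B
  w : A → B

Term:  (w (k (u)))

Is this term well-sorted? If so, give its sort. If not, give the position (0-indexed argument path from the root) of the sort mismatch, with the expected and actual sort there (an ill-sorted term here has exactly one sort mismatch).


    (u) : B
  (k (u)) : A
(w (k (u))) : B

well-sorted; sort = B


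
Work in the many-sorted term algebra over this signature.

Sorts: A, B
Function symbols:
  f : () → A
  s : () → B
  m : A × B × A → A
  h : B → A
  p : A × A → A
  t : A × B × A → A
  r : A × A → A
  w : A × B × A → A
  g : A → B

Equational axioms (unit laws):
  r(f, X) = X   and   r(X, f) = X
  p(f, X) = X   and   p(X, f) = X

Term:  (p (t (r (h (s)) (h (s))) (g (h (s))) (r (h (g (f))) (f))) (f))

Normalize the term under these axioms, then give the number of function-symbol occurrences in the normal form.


size = 12

1. (p (t (r (h (s)) (h (s))) (g (h (s))) (r (h (g (f))) (f))) (f))  →  (t (r (h (s)) (h (s))) (g (h (s))) (r (h (g (f))) (f)))
2. (t (r (h (s)) (h (s))) (g (h (s))) (r (h (g (f))) (f)))  →  (t (r (h (s)) (h (s))) (g (h (s))) (h (g (f))))
normal form: (t (r (h (s)) (h (s))) (g (h (s))) (h (g (f))))


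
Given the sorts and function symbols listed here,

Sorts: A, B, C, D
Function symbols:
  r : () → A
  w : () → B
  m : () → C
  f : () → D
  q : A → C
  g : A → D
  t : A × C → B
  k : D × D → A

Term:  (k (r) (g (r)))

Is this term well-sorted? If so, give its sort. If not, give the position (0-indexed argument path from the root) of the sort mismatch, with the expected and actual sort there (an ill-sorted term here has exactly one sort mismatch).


  (r) : A
    (r) : A
  (g (r)) : D
(k (r) (g (r))) : ✗ arg 0 at [0] has sort A, expected D

ill-sorted at position [0]: expected D, got A


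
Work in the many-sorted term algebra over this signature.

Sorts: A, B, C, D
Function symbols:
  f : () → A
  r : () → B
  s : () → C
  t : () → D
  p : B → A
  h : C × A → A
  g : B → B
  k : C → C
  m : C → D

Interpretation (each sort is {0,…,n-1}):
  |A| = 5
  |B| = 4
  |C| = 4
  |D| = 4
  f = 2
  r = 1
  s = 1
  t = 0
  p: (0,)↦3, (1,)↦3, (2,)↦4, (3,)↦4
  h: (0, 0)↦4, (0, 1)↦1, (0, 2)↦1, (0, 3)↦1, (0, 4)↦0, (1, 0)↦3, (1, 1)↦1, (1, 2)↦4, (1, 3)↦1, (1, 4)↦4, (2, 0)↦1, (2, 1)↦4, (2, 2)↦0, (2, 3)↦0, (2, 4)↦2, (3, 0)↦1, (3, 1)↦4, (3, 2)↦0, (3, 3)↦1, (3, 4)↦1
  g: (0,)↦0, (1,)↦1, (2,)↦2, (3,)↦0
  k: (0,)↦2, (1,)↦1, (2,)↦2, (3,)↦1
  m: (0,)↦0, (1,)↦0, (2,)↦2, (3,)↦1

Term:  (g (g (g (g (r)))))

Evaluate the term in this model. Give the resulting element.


value = 1

  r = 1
  (g (r)) = g(1,) = 1
  (g (g (r))) = g(1,) = 1
  (g (g (g (r)))) = g(1,) = 1
  (g (g (g (g (r))))) = g(1,) = 1


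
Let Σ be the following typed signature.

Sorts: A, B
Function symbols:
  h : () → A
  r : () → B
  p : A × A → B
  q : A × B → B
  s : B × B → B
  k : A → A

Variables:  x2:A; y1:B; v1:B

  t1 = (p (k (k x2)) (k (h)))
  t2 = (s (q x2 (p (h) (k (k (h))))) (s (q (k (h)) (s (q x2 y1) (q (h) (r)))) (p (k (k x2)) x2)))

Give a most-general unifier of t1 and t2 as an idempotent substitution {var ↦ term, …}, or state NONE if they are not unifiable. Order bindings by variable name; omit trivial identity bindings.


NONE (not unifiable)

head clash or occurs-check failure — not unifiable


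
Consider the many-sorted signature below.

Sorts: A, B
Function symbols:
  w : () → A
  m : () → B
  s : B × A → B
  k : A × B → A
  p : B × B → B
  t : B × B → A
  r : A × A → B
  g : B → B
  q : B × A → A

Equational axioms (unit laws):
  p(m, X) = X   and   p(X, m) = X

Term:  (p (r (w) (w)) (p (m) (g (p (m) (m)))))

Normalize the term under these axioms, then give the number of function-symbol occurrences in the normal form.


size = 6

1. (p (r (w) (w)) (p (m) (g (p (m) (m)))))  →  (p (r (w) (w)) (g (p (m) (m))))
2. (p (r (w) (w)) (g (p (m) (m))))  →  (p (r (w) (w)) (g (m)))
normal form: (p (r (w) (w)) (g (m)))


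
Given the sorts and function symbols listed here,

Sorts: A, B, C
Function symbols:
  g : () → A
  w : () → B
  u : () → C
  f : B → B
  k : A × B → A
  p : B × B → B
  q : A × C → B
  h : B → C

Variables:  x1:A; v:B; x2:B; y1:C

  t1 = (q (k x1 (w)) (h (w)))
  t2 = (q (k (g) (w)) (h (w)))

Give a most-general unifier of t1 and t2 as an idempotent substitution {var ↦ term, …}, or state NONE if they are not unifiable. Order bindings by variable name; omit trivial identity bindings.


{x1 ↦ (g)}


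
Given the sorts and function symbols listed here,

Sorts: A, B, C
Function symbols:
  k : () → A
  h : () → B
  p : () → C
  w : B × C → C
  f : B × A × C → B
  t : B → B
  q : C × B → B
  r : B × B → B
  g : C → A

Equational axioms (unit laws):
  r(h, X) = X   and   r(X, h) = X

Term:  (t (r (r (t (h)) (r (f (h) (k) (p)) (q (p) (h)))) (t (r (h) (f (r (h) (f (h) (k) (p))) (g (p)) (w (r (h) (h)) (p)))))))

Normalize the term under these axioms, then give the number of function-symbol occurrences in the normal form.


size = 24

1. (t (r (r (t (h)) (r (f (h) (k) (p)) (q (p) (h)))) (t (r (h) (f (r (h) (f (h) (k) (p))) (g (p)) (w (r (h) (h)) (p)))))))  →  (t (r (r (t (h)) (r (f (h) (k) (p)) (q (p) (h)))) (t (f (r (h) (f (h) (k) (p))) (g (p)) (w (r (h) (h)) (p))))))
2. (t (r (r (t (h)) (r (f (h) (k) (p)) (q (p) (h)))) (t (f (r (h) (f (h) (k) (p))) (g (p)) (w (r (h) (h)) (p))))))  →  (t (r (r (t (h)) (r (f (h) (k) (p)) (q (p) (h)))) (t (f (f (h) (k) (p)) (g (p)) (w (r (h) (h)) (p))))))
3. (t (r (r (t (h)) (r (f (h) (k) (p)) (q (p) (h)))) (t (f (f (h) (k) (p)) (g (p)) (w (r (h) (h)) (p))))))  →  (t (r (r (t (h)) (r (f (h) (k) (p)) (q (p) (h)))) (t (f (f (h) (k) (p)) (g (p)) (w (h) (p))))))
normal form: (t (r (r (t (h)) (r (f (h) (k) (p)) (q (p) (h)))) (t (f (f (h) (k) (p)) (g (p)) (w (h) (p))))))


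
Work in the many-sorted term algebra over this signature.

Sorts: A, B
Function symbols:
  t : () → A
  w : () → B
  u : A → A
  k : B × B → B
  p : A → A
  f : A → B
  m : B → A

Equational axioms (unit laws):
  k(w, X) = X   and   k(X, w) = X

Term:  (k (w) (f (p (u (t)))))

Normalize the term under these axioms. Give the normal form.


1. (k (w) (f (p (u (t)))))  →  (f (p (u (t))))

normal form = (f (p (u (t))))


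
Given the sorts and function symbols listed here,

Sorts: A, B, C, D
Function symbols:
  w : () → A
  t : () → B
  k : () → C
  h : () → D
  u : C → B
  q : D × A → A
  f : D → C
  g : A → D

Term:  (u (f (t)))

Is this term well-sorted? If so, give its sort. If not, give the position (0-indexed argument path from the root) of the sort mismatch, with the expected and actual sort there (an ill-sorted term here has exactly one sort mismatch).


ill-sorted at position [0, 0]: expected D, got B

    (t) : B
  (f (t)) : ✗ arg 0 at [0, 0] has sort B, expected D


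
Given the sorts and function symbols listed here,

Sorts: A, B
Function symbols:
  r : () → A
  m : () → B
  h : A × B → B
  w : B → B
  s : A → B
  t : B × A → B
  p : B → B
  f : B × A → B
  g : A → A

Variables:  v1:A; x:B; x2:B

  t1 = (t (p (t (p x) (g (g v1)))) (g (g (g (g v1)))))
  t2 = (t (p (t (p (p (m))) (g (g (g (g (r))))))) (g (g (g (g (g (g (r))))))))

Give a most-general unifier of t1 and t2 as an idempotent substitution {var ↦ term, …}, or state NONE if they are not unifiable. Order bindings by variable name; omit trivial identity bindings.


{v1 ↦ (g (g (r))), x ↦ (p (m))}


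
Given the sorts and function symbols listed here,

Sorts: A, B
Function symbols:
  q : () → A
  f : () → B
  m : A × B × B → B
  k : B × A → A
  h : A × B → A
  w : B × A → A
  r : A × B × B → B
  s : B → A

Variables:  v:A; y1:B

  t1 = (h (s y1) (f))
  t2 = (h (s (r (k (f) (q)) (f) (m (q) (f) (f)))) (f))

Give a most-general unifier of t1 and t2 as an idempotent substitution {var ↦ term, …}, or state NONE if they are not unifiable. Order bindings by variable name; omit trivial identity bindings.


{y1 ↦ (r (k (f) (q)) (f) (m (q) (f) (f)))}


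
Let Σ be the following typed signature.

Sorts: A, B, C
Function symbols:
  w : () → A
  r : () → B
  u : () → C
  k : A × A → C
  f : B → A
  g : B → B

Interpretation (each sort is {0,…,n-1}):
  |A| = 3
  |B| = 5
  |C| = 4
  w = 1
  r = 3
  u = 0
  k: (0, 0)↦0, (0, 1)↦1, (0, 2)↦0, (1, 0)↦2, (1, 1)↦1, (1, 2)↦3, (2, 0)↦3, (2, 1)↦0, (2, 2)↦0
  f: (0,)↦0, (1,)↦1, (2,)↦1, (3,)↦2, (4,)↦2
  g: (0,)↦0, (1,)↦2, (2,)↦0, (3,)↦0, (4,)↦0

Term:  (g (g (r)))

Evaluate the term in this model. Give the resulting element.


  r = 3
  (g (r)) = g(3,) = 0
  (g (g (r))) = g(0,) = 0

value = 0


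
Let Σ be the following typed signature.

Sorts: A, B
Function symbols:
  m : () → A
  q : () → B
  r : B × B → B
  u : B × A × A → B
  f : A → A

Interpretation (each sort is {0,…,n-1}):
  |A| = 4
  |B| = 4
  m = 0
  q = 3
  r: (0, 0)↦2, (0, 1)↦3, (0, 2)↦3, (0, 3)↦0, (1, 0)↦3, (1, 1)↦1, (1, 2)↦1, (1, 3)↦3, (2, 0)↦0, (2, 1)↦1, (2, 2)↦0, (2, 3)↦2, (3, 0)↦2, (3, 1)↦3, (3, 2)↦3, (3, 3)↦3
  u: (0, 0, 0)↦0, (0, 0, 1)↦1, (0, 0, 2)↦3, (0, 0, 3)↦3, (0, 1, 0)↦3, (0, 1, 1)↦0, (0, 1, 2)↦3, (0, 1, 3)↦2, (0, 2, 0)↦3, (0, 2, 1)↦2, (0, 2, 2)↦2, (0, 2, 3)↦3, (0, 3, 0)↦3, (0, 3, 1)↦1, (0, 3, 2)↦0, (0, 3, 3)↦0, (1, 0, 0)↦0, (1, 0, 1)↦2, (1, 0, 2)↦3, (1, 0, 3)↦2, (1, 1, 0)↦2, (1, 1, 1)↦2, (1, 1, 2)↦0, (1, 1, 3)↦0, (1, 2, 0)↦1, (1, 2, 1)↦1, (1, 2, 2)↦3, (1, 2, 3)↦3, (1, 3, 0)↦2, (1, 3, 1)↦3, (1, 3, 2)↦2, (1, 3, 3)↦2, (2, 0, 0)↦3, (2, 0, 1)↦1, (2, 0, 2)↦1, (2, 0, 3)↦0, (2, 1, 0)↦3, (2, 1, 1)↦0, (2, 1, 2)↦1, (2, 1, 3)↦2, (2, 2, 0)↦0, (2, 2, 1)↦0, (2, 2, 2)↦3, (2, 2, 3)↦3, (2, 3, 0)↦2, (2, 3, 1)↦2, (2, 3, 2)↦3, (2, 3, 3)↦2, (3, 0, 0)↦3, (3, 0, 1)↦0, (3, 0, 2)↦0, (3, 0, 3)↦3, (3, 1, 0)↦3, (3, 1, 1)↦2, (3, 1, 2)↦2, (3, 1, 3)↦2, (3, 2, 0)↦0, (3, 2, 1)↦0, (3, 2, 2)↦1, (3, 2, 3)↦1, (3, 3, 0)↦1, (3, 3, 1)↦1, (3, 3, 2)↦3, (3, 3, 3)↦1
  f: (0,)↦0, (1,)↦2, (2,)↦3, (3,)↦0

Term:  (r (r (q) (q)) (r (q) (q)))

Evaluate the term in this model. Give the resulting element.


  q = 3
  q = 3
  (r (q) (q)) = r(3, 3) = 3
  q = 3
  q = 3
  (r (q) (q)) = r(3, 3) = 3
  (r (r (q) (q)) (r (q) (q))) = r(3, 3) = 3

value = 3
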